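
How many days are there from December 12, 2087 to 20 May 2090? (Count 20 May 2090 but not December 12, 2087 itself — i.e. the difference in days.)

890

Dec 12, 2087 → Dec 12, 2088: 366 days (Feb 29, 2088 is in that span).
Dec 12, 2088 → Dec 12, 2089: 365 days.
Dec 12, 2089 → Jan 12, 2090: 31 days (December has 31).
Jan 12, 2090 → Feb 12, 2090: 31 days (January has 31).
Feb 12, 2090 → Mar 12, 2090: 28 days (February has 28).
Mar 12, 2090 → Apr 12, 2090: 31 days (March has 31).
Apr 12, 2090 → May 12, 2090: 30 days (April has 30).
May 12, 2090 → May 20, 2090: 8 days.
Total: 890 days.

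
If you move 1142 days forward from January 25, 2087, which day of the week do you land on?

First find the weekday of Jan 25, 2087. Doomsday rule: the anchor day for the 2000s is Tuesday. For year 87: 87÷12 = 7 r 3, and 3÷4 = 0, so 7+3+0 = 10.
Tuesday + 10 ≡ Friday — that's 2087's doomsday.
In January the doomsday date is Jan 3 (2087 is not a leap year).
Jan 25 is 22 days after Jan 3; 22 mod 7 = 1, so Friday + 1 = Saturday.
1142 mod 7 = 1, so 1142 days after a Saturday is Saturday + 1 = Sunday.

Sunday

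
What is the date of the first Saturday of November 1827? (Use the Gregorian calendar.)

November 3, 1827

November 1, 1827 is a Thursday.
The first Saturday is therefore November 3 (2 days later).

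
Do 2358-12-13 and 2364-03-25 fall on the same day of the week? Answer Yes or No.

No

From Dec 13, 2358 to Mar 25, 2364 is 1929 days.
1929 mod 7 = 4, so they are different weekdays.
(Dec 13, 2358 is a Saturday; Mar 25, 2364 is a Wednesday.)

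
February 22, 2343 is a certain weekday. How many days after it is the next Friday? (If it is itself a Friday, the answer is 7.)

Feb 22, 2343 is a Monday.
From Monday to the next Friday is 4 days.

4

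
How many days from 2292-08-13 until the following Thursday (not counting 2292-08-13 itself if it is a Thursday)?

5

Aug 13, 2292 is a Saturday.
From Saturday to the next Thursday is 5 days.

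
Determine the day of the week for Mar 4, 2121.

Doomsday rule: the anchor day for the 2100s is Sunday. For year 21: 21÷12 = 1 r 9, and 9÷4 = 2, so 1+9+2 = 12.
Sunday + 12 ≡ Friday — that's 2121's doomsday.
In March the doomsday date is Mar 14.
Mar 4 is 10 days before Mar 14; 10 mod 7 = 3, so Friday − 3 = Tuesday.

Tuesday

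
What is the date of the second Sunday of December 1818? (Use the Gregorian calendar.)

December 1, 1818 is a Tuesday.
The first Sunday is therefore December 6 (5 days later).
The second Sunday is 6 + 1×7 = December 13.

December 13, 1818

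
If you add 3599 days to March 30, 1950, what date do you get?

February 5, 1960

+365 (one year) → Mar 30, 1951 (3234 left).
+366 (one year; includes Feb 29, 1952) → Mar 30, 1952 (2868 left).
+365 (one year) → Mar 30, 1953 (2503 left).
+365 (one year) → Mar 30, 1954 (2138 left).
+365 (one year) → Mar 30, 1955 (1773 left).
+366 (one year; includes Feb 29, 1956) → Mar 30, 1956 (1407 left).
+365 (one year) → Mar 30, 1957 (1042 left).
+365 (one year) → Mar 30, 1958 (677 left).
+365 (one year) → Mar 30, 1959 (312 left).
Mar has 31 days: +2 → Apr 1, 1959 (310 left).
Apr has 30 days: +30 → May 1, 1959 (280 left).
May has 31 days: +31 → Jun 1, 1959 (249 left).
Jun has 30 days: +30 → Jul 1, 1959 (219 left).
Jul has 31 days: +31 → Aug 1, 1959 (188 left).
Aug has 31 days: +31 → Sep 1, 1959 (157 left).
Sep has 30 days: +30 → Oct 1, 1959 (127 left).
Oct has 31 days: +31 → Nov 1, 1959 (96 left).
Nov has 30 days: +30 → Dec 1, 1959 (66 left).
Dec has 31 days: +31 → Jan 1, 1960 (35 left).
Jan has 31 days: +31 → Feb 1, 1960 (4 left).
+4 → Feb 5, 1960.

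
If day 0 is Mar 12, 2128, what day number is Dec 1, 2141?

Mar 12, 2128 → Mar 12, 2129: 365 days.
Mar 12, 2129 → Mar 12, 2130: 365 days.
Mar 12, 2130 → Mar 12, 2131: 365 days.
Mar 12, 2131 → Mar 12, 2132: 366 days (Feb 29, 2132 is in that span).
Mar 12, 2132 → Mar 12, 2133: 365 days.
Mar 12, 2133 → Mar 12, 2134: 365 days.
Mar 12, 2134 → Mar 12, 2135: 365 days.
Mar 12, 2135 → Mar 12, 2136: 366 days (Feb 29, 2136 is in that span).
Mar 12, 2136 → Mar 12, 2137: 365 days.
Mar 12, 2137 → Mar 12, 2138: 365 days.
Mar 12, 2138 → Mar 12, 2139: 365 days.
Mar 12, 2139 → Mar 12, 2140: 366 days (Feb 29, 2140 is in that span).
Mar 12, 2140 → Mar 12, 2141: 365 days.
Mar 12, 2141 → Apr 12, 2141: 31 days (March has 31).
Apr 12, 2141 → May 12, 2141: 30 days (April has 30).
May 12, 2141 → Jun 12, 2141: 31 days (May has 31).
Jun 12, 2141 → Jul 12, 2141: 30 days (June has 30).
Jul 12, 2141 → Aug 12, 2141: 31 days (July has 31).
Aug 12, 2141 → Sep 12, 2141: 31 days (August has 31).
Sep 12, 2141 → Oct 12, 2141: 30 days (September has 30).
Oct 12, 2141 → Nov 12, 2141: 31 days (October has 31).
Nov 12, 2141 → Dec 1, 2141: 19 days.
Total: 5012 days.

5012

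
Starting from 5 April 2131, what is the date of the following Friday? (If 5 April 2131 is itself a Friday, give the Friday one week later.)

Apr 5, 2131 is a Thursday.
From Thursday to the next Friday is 1 day.
Apr 5, 2131 + 1 = Apr 6, 2131.

April 6, 2131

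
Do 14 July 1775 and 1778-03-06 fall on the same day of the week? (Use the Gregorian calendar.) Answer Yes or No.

Yes

From Jul 14, 1775 to Mar 6, 1778 is 966 days.
966 mod 7 = 0, so they are the same weekday.
(Jul 14, 1775 is a Friday; Mar 6, 1778 is a Friday.)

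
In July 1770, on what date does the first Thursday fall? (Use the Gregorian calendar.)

July 5, 1770

July 1, 1770 is a Sunday.
The first Thursday is therefore July 5 (4 days later).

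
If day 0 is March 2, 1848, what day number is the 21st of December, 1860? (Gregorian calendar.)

Mar 2, 1848 → Mar 2, 1849: 365 days.
Mar 2, 1849 → Mar 2, 1850: 365 days.
Mar 2, 1850 → Mar 2, 1851: 365 days.
Mar 2, 1851 → Mar 2, 1852: 366 days (Feb 29, 1852 is in that span).
Mar 2, 1852 → Mar 2, 1853: 365 days.
Mar 2, 1853 → Mar 2, 1854: 365 days.
Mar 2, 1854 → Mar 2, 1855: 365 days.
Mar 2, 1855 → Mar 2, 1856: 366 days (Feb 29, 1856 is in that span).
Mar 2, 1856 → Mar 2, 1857: 365 days.
Mar 2, 1857 → Mar 2, 1858: 365 days.
Mar 2, 1858 → Mar 2, 1859: 365 days.
Mar 2, 1859 → Mar 2, 1860: 366 days (Feb 29, 1860 is in that span).
Mar 2, 1860 → Apr 2, 1860: 31 days (March has 31).
Apr 2, 1860 → May 2, 1860: 30 days (April has 30).
May 2, 1860 → Jun 2, 1860: 31 days (May has 31).
Jun 2, 1860 → Jul 2, 1860: 30 days (June has 30).
Jul 2, 1860 → Aug 2, 1860: 31 days (July has 31).
Aug 2, 1860 → Sep 2, 1860: 31 days (August has 31).
Sep 2, 1860 → Oct 2, 1860: 30 days (September has 30).
Oct 2, 1860 → Nov 2, 1860: 31 days (October has 31).
Nov 2, 1860 → Dec 2, 1860: 30 days (November has 30).
Dec 2, 1860 → Dec 21, 1860: 19 days.
Total: 4677 days.

4677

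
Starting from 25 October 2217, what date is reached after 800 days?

January 3, 2220

+365 (one year) → Oct 25, 2218 (435 left).
+365 (one year) → Oct 25, 2219 (70 left).
Oct has 31 days: +7 → Nov 1, 2219 (63 left).
Nov has 30 days: +30 → Dec 1, 2219 (33 left).
Dec has 31 days: +31 → Jan 1, 2220 (2 left).
+2 → Jan 3, 2220.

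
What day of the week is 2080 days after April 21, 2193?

First find the weekday of Apr 21, 2193. Doomsday rule: the anchor day for the 2100s is Sunday. For year 93: 93÷12 = 7 r 9, and 9÷4 = 2, so 7+9+2 = 18.
Sunday + 18 ≡ Thursday — that's 2193's doomsday.
In April the doomsday date is Apr 4.
Apr 21 is 17 days after Apr 4; 17 mod 7 = 3, so Thursday + 3 = Sunday.
2080 mod 7 = 1, so 2080 days after a Sunday is Sunday + 1 = Monday.

Monday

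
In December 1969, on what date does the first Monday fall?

December 1, 1969 is a Monday.
The first Monday is therefore December 1 (same day).

December 1, 1969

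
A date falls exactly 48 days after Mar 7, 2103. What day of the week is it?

Tuesday

Mar 7, 2103 is a Wednesday.
48 mod 7 = 6, so 48 days after a Wednesday is Wednesday + 6 = Tuesday.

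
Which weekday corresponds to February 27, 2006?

Monday

Doomsday rule: the anchor day for the 2000s is Tuesday. For year 06: 6÷12 = 0 r 6, and 6÷4 = 1, so 0+6+1 = 7.
Tuesday + 7 ≡ Tuesday — that's 2006's doomsday.
In February the doomsday date is Feb 28 (2006 is not a leap year).
Feb 27 is 1 day before Feb 28; 1 mod 7 = 1, so Tuesday − 1 = Monday.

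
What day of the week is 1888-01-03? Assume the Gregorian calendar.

Doomsday rule: the anchor day for the 1800s is Friday. For year 88: 88÷12 = 7 r 4, and 4÷4 = 1, so 7+4+1 = 12.
Friday + 12 ≡ Wednesday — that's 1888's doomsday.
In January the doomsday date is Jan 4 (1888 is a leap year (divisible by 4)).
Jan 3 is 1 day before Jan 4; 1 mod 7 = 1, so Wednesday − 1 = Tuesday.

Tuesday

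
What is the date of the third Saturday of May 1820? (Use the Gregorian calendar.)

May 20, 1820

May 1, 1820 is a Monday.
The first Saturday is therefore May 6 (5 days later).
The third Saturday is 6 + 2×7 = May 20.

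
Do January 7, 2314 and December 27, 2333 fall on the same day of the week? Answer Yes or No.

Yes

From Jan 7, 2314 to Dec 27, 2333 is 7294 days.
7294 mod 7 = 0, so they are the same weekday.
(Jan 7, 2314 is a Wednesday; Dec 27, 2333 is a Wednesday.)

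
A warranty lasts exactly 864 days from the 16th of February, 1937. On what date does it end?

+365 (one year) → Feb 16, 1938 (499 left).
+365 (one year) → Feb 16, 1939 (134 left).
Feb has 28 days: +13 → Mar 1, 1939 (121 left).
Mar has 31 days: +31 → Apr 1, 1939 (90 left).
Apr has 30 days: +30 → May 1, 1939 (60 left).
May has 31 days: +31 → Jun 1, 1939 (29 left).
+29 → Jun 30, 1939.

June 30, 1939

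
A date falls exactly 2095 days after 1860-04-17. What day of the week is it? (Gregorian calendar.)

Thursday

First find the weekday of Apr 17, 1860. Doomsday rule: the anchor day for the 1800s is Friday. For year 60: 60÷12 = 5 r 0, and 0÷4 = 0, so 5+0+0 = 5.
Friday + 5 ≡ Wednesday — that's 1860's doomsday.
In April the doomsday date is Apr 4.
Apr 17 is 13 days after Apr 4; 13 mod 7 = 6, so Wednesday + 6 = Tuesday.
2095 mod 7 = 2, so 2095 days after a Tuesday is Tuesday + 2 = Thursday.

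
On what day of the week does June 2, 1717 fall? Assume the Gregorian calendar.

Wednesday

Doomsday rule: the anchor day for the 1700s is Sunday. For year 17: 17÷12 = 1 r 5, and 5÷4 = 1, so 1+5+1 = 7.
Sunday + 7 ≡ Sunday — that's 1717's doomsday.
In June the doomsday date is Jun 6.
Jun 2 is 4 days before Jun 6; 4 mod 7 = 4, so Sunday − 4 = Wednesday.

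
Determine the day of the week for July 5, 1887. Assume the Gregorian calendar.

Tuesday

Doomsday rule: the anchor day for the 1800s is Friday. For year 87: 87÷12 = 7 r 3, and 3÷4 = 0, so 7+3+0 = 10.
Friday + 10 ≡ Monday — that's 1887's doomsday.
In July the doomsday date is Jul 11.
Jul 5 is 6 days before Jul 11; 6 mod 7 = 6, so Monday − 6 = Tuesday.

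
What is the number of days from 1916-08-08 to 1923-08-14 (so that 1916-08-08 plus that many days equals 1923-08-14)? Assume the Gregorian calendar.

Aug 8, 1916 → Aug 8, 1917: 365 days.
Aug 8, 1917 → Aug 8, 1918: 365 days.
Aug 8, 1918 → Aug 8, 1919: 365 days.
Aug 8, 1919 → Aug 8, 1920: 366 days (Feb 29, 1920 is in that span).
Aug 8, 1920 → Aug 8, 1921: 365 days.
Aug 8, 1921 → Aug 8, 1922: 365 days.
Aug 8, 1922 → Sep 8, 1922: 31 days (August has 31).
Sep 8, 1922 → Oct 8, 1922: 30 days (September has 30).
Oct 8, 1922 → Nov 8, 1922: 31 days (October has 31).
Nov 8, 1922 → Dec 8, 1922: 30 days (November has 30).
Dec 8, 1922 → Jan 8, 1923: 31 days (December has 31).
Jan 8, 1923 → Feb 8, 1923: 31 days (January has 31).
Feb 8, 1923 → Mar 8, 1923: 28 days (February has 28).
Mar 8, 1923 → Apr 8, 1923: 31 days (March has 31).
Apr 8, 1923 → May 8, 1923: 30 days (April has 30).
May 8, 1923 → Jun 8, 1923: 31 days (May has 31).
Jun 8, 1923 → Jul 8, 1923: 30 days (June has 30).
Jul 8, 1923 → Aug 8, 1923: 31 days (July has 31).
Aug 8, 1923 → Aug 14, 1923: 6 days.
Total: 2562 days.

2562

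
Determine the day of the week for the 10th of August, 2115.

Saturday

January 1, 2115 is a Tuesday.
Jan 1, 2115 → Feb 1, 2115: 31 days (January has 31).
Feb 1, 2115 → Mar 1, 2115: 28 days (February has 28).
Mar 1, 2115 → Apr 1, 2115: 31 days (March has 31).
Apr 1, 2115 → May 1, 2115: 30 days (April has 30).
May 1, 2115 → Jun 1, 2115: 31 days (May has 31).
Jun 1, 2115 → Jul 1, 2115: 30 days (June has 30).
Jul 1, 2115 → Aug 1, 2115: 31 days (July has 31).
Aug 1, 2115 → Aug 10, 2115: 9 days.
Total: 221 days.
221 mod 7 = 4, so Tuesday + 4 = Saturday.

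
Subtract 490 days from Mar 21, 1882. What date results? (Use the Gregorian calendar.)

−365 (one year) → Mar 21, 1881 (125 left).
−21 → Feb 28, 1881 (end of Feb, 28 days; 104 left).
−28 → Jan 31, 1881 (end of Jan, 31 days; 76 left).
−31 → Dec 31, 1880 (end of Dec, 31 days; 45 left).
−31 → Nov 30, 1880 (end of Nov, 30 days; 14 left).
−14 → Nov 16, 1880.

November 16, 1880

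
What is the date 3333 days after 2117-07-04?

August 19, 2126

+365 (one year) → Jul 4, 2118 (2968 left).
+365 (one year) → Jul 4, 2119 (2603 left).
+366 (one year; includes Feb 29, 2120) → Jul 4, 2120 (2237 left).
+365 (one year) → Jul 4, 2121 (1872 left).
+365 (one year) → Jul 4, 2122 (1507 left).
+365 (one year) → Jul 4, 2123 (1142 left).
+366 (one year; includes Feb 29, 2124) → Jul 4, 2124 (776 left).
+365 (one year) → Jul 4, 2125 (411 left).
+365 (one year) → Jul 4, 2126 (46 left).
Jul has 31 days: +28 → Aug 1, 2126 (18 left).
+18 → Aug 19, 2126.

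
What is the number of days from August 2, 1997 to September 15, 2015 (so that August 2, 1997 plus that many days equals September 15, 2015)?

Aug 2, 1997 → Aug 2, 1998: 365 days.
Aug 2, 1998 → Aug 2, 1999: 365 days.
Aug 2, 1999 → Aug 2, 2000: 366 days (Feb 29, 2000 is in that span).
Aug 2, 2000 → Aug 2, 2001: 365 days.
Aug 2, 2001 → Aug 2, 2002: 365 days.
Aug 2, 2002 → Aug 2, 2003: 365 days.
Aug 2, 2003 → Aug 2, 2004: 366 days (Feb 29, 2004 is in that span).
Aug 2, 2004 → Aug 2, 2005: 365 days.
Aug 2, 2005 → Aug 2, 2006: 365 days.
Aug 2, 2006 → Aug 2, 2007: 365 days.
Aug 2, 2007 → Aug 2, 2008: 366 days (Feb 29, 2008 is in that span).
Aug 2, 2008 → Aug 2, 2009: 365 days.
Aug 2, 2009 → Aug 2, 2010: 365 days.
Aug 2, 2010 → Aug 2, 2011: 365 days.
Aug 2, 2011 → Aug 2, 2012: 366 days (Feb 29, 2012 is in that span).
Aug 2, 2012 → Aug 2, 2013: 365 days.
Aug 2, 2013 → Aug 2, 2014: 365 days.
Aug 2, 2014 → Aug 2, 2015: 365 days.
Aug 2, 2015 → Sep 2, 2015: 31 days (August has 31).
Sep 2, 2015 → Sep 15, 2015: 13 days.
Total: 6618 days.

6618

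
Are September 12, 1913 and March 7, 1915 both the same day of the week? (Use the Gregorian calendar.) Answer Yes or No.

From Sep 12, 1913 to Mar 7, 1915 is 541 days.
541 mod 7 = 2, so they are different weekdays.
(Sep 12, 1913 is a Friday; Mar 7, 1915 is a Sunday.)

No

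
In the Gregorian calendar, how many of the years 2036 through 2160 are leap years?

Multiples of 4 in [2036,2160]: 32.
Of those, multiples of 100: 1 (not leap unless ÷400).
Multiples of 400: 0.
Leap years = 32 − 1 + 0 = 31.

31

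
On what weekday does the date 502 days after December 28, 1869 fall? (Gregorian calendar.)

First find the weekday of Dec 28, 1869. Doomsday rule: the anchor day for the 1800s is Friday. For year 69: 69÷12 = 5 r 9, and 9÷4 = 2, so 5+9+2 = 16.
Friday + 16 ≡ Sunday — that's 1869's doomsday.
In December the doomsday date is Dec 12.
Dec 28 is 16 days after Dec 12; 16 mod 7 = 2, so Sunday + 2 = Tuesday.
502 mod 7 = 5, so 502 days after a Tuesday is Tuesday + 5 = Sunday.

Sunday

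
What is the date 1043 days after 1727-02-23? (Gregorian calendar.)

January 1, 1730

+365 (one year) → Feb 23, 1728 (678 left).
+366 (one year; includes Feb 29, 1728) → Feb 23, 1729 (312 left).
Feb has 28 days: +6 → Mar 1, 1729 (306 left).
Mar has 31 days: +31 → Apr 1, 1729 (275 left).
Apr has 30 days: +30 → May 1, 1729 (245 left).
May has 31 days: +31 → Jun 1, 1729 (214 left).
Jun has 30 days: +30 → Jul 1, 1729 (184 left).
Jul has 31 days: +31 → Aug 1, 1729 (153 left).
Aug has 31 days: +31 → Sep 1, 1729 (122 left).
Sep has 30 days: +30 → Oct 1, 1729 (92 left).
Oct has 31 days: +31 → Nov 1, 1729 (61 left).
Nov has 30 days: +30 → Dec 1, 1729 (31 left).
Dec has 31 days: +31 → Jan 1, 1730 (0 left).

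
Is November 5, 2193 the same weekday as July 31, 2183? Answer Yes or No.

No

From Jul 31, 2183 to Nov 5, 2193 is 3750 days.
3750 mod 7 = 5, so they are different weekdays.
(Jul 31, 2183 is a Thursday; Nov 5, 2193 is a Tuesday.)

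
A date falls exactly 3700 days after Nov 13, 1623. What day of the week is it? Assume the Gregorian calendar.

Friday

Nov 13, 1623 is a Monday.
3700 mod 7 = 4, so 3700 days after a Monday is Monday + 4 = Friday.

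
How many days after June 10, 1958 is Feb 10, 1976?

Jun 10, 1958 → Jun 10, 1959: 365 days.
Jun 10, 1959 → Jun 10, 1960: 366 days (Feb 29, 1960 is in that span).
Jun 10, 1960 → Jun 10, 1961: 365 days.
Jun 10, 1961 → Jun 10, 1962: 365 days.
Jun 10, 1962 → Jun 10, 1963: 365 days.
Jun 10, 1963 → Jun 10, 1964: 366 days (Feb 29, 1964 is in that span).
Jun 10, 1964 → Jun 10, 1965: 365 days.
Jun 10, 1965 → Jun 10, 1966: 365 days.
Jun 10, 1966 → Jun 10, 1967: 365 days.
Jun 10, 1967 → Jun 10, 1968: 366 days (Feb 29, 1968 is in that span).
Jun 10, 1968 → Jun 10, 1969: 365 days.
Jun 10, 1969 → Jun 10, 1970: 365 days.
Jun 10, 1970 → Jun 10, 1971: 365 days.
Jun 10, 1971 → Jun 10, 1972: 366 days (Feb 29, 1972 is in that span).
Jun 10, 1972 → Jun 10, 1973: 365 days.
Jun 10, 1973 → Jun 10, 1974: 365 days.
Jun 10, 1974 → Jun 10, 1975: 365 days.
Jun 10, 1975 → Jul 10, 1975: 30 days (June has 30).
Jul 10, 1975 → Aug 10, 1975: 31 days (July has 31).
Aug 10, 1975 → Sep 10, 1975: 31 days (August has 31).
Sep 10, 1975 → Oct 10, 1975: 30 days (September has 30).
Oct 10, 1975 → Nov 10, 1975: 31 days (October has 31).
Nov 10, 1975 → Dec 10, 1975: 30 days (November has 30).
Dec 10, 1975 → Jan 10, 1976: 31 days (December has 31).
Jan 10, 1976 → Feb 10, 1976: 31 days.
Total: 6454 days.

6454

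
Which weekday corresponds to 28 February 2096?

Tuesday

January 1, 2096 is a Sunday.
Jan 1, 2096 → Feb 1, 2096: 31 days (January has 31).
Feb 1, 2096 → Feb 28, 2096: 27 days.
Total: 58 days.
58 mod 7 = 2, so Sunday + 2 = Tuesday.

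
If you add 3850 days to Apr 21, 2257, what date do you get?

+365 (one year) → Apr 21, 2258 (3485 left).
+365 (one year) → Apr 21, 2259 (3120 left).
+366 (one year; includes Feb 29, 2260) → Apr 21, 2260 (2754 left).
+365 (one year) → Apr 21, 2261 (2389 left).
+365 (one year) → Apr 21, 2262 (2024 left).
+365 (one year) → Apr 21, 2263 (1659 left).
+366 (one year; includes Feb 29, 2264) → Apr 21, 2264 (1293 left).
+365 (one year) → Apr 21, 2265 (928 left).
+365 (one year) → Apr 21, 2266 (563 left).
+365 (one year) → Apr 21, 2267 (198 left).
Apr has 30 days: +10 → May 1, 2267 (188 left).
May has 31 days: +31 → Jun 1, 2267 (157 left).
Jun has 30 days: +30 → Jul 1, 2267 (127 left).
Jul has 31 days: +31 → Aug 1, 2267 (96 left).
Aug has 31 days: +31 → Sep 1, 2267 (65 left).
Sep has 30 days: +30 → Oct 1, 2267 (35 left).
Oct has 31 days: +31 → Nov 1, 2267 (4 left).
+4 → Nov 5, 2267.

November 5, 2267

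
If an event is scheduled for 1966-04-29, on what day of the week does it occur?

Friday

Doomsday rule: the anchor day for the 1900s is Wednesday. For year 66: 66÷12 = 5 r 6, and 6÷4 = 1, so 5+6+1 = 12.
Wednesday + 12 ≡ Monday — that's 1966's doomsday.
In April the doomsday date is Apr 4.
Apr 29 is 25 days after Apr 4; 25 mod 7 = 4, so Monday + 4 = Friday.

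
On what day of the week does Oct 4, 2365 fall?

Monday

Doomsday rule: the anchor day for the 2300s is Wednesday. For year 65: 65÷12 = 5 r 5, and 5÷4 = 1, so 5+5+1 = 11.
Wednesday + 11 ≡ Sunday — that's 2365's doomsday.
In October the doomsday date is Oct 10.
Oct 4 is 6 days before Oct 10; 6 mod 7 = 6, so Sunday − 6 = Monday.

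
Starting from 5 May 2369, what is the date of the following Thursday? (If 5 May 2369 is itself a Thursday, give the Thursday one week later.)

May 5, 2369 is a Monday.
From Monday to the next Thursday is 3 days.
May 5, 2369 + 3 = May 8, 2369.

May 8, 2369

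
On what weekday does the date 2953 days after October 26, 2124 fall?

First find the weekday of Oct 26, 2124. Doomsday rule: the anchor day for the 2100s is Sunday. For year 24: 24÷12 = 2 r 0, and 0÷4 = 0, so 2+0+0 = 2.
Sunday + 2 ≡ Tuesday — that's 2124's doomsday.
In October the doomsday date is Oct 10.
Oct 26 is 16 days after Oct 10; 16 mod 7 = 2, so Tuesday + 2 = Thursday.
2953 mod 7 = 6, so 2953 days after a Thursday is Thursday + 6 = Wednesday.

Wednesday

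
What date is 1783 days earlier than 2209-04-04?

−365 (one year) → Apr 4, 2208 (1418 left).
−366 (one year; includes Feb 29, 2208) → Apr 4, 2207 (1052 left).
−365 (one year) → Apr 4, 2206 (687 left).
−365 (one year) → Apr 4, 2205 (322 left).
−4 → Mar 31, 2205 (end of Mar, 31 days; 318 left).
−31 → Feb 28, 2205 (end of Feb, 28 days; 287 left).
−28 → Jan 31, 2205 (end of Jan, 31 days; 259 left).
−31 → Dec 31, 2204 (end of Dec, 31 days; 228 left).
−31 → Nov 30, 2204 (end of Nov, 30 days; 197 left).
−30 → Oct 31, 2204 (end of Oct, 31 days; 167 left).
−31 → Sep 30, 2204 (end of Sep, 30 days; 136 left).
−30 → Aug 31, 2204 (end of Aug, 31 days; 106 left).
−31 → Jul 31, 2204 (end of Jul, 31 days; 75 left).
−31 → Jun 30, 2204 (end of Jun, 30 days; 44 left).
−30 → May 31, 2204 (end of May, 31 days; 14 left).
−14 → May 17, 2204.

May 17, 2204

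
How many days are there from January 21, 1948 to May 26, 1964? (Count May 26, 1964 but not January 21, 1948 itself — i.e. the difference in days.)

5970

Jan 21, 1948 → Jan 21, 1949: 366 days (Feb 29, 1948 is in that span).
Jan 21, 1949 → Jan 21, 1950: 365 days.
Jan 21, 1950 → Jan 21, 1951: 365 days.
Jan 21, 1951 → Jan 21, 1952: 365 days.
Jan 21, 1952 → Jan 21, 1953: 366 days (Feb 29, 1952 is in that span).
Jan 21, 1953 → Jan 21, 1954: 365 days.
Jan 21, 1954 → Jan 21, 1955: 365 days.
Jan 21, 1955 → Jan 21, 1956: 365 days.
Jan 21, 1956 → Jan 21, 1957: 366 days (Feb 29, 1956 is in that span).
Jan 21, 1957 → Jan 21, 1958: 365 days.
Jan 21, 1958 → Jan 21, 1959: 365 days.
Jan 21, 1959 → Jan 21, 1960: 365 days.
Jan 21, 1960 → Jan 21, 1961: 366 days (Feb 29, 1960 is in that span).
Jan 21, 1961 → Jan 21, 1962: 365 days.
Jan 21, 1962 → Jan 21, 1963: 365 days.
Jan 21, 1963 → Jan 21, 1964: 365 days.
Jan 21, 1964 → Feb 21, 1964: 31 days (January has 31).
Feb 21, 1964 → Mar 21, 1964: 29 days (February has 29).
Mar 21, 1964 → Apr 21, 1964: 31 days (March has 31).
Apr 21, 1964 → May 21, 1964: 30 days (April has 30).
May 21, 1964 → May 26, 1964: 5 days.
Total: 5970 days.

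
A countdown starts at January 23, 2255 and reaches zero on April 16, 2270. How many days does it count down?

Jan 23, 2255 → Jan 23, 2256: 365 days.
Jan 23, 2256 → Jan 23, 2257: 366 days (Feb 29, 2256 is in that span).
Jan 23, 2257 → Jan 23, 2258: 365 days.
Jan 23, 2258 → Jan 23, 2259: 365 days.
Jan 23, 2259 → Jan 23, 2260: 365 days.
Jan 23, 2260 → Jan 23, 2261: 366 days (Feb 29, 2260 is in that span).
Jan 23, 2261 → Jan 23, 2262: 365 days.
Jan 23, 2262 → Jan 23, 2263: 365 days.
Jan 23, 2263 → Jan 23, 2264: 365 days.
Jan 23, 2264 → Jan 23, 2265: 366 days (Feb 29, 2264 is in that span).
Jan 23, 2265 → Jan 23, 2266: 365 days.
Jan 23, 2266 → Jan 23, 2267: 365 days.
Jan 23, 2267 → Jan 23, 2268: 365 days.
Jan 23, 2268 → Jan 23, 2269: 366 days (Feb 29, 2268 is in that span).
Jan 23, 2269 → Jan 23, 2270: 365 days.
Jan 23, 2270 → Feb 23, 2270: 31 days (January has 31).
Feb 23, 2270 → Mar 23, 2270: 28 days (February has 28).
Mar 23, 2270 → Apr 16, 2270: 24 days.
Total: 5562 days.

5562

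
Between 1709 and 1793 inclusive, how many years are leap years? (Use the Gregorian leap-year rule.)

Multiples of 4 in [1709,1793]: 21.
Of those, multiples of 100: 0 (not leap unless ÷400).
Multiples of 400: 0.
Leap years = 21 − 0 + 0 = 21.

21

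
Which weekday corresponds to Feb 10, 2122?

Tuesday

Doomsday rule: the anchor day for the 2100s is Sunday. For year 22: 22÷12 = 1 r 10, and 10÷4 = 2, so 1+10+2 = 13.
Sunday + 13 ≡ Saturday — that's 2122's doomsday.
In February the doomsday date is Feb 28 (2122 is not a leap year).
Feb 10 is 18 days before Feb 28; 18 mod 7 = 4, so Saturday − 4 = Tuesday.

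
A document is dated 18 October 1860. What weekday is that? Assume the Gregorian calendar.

Doomsday rule: the anchor day for the 1800s is Friday. For year 60: 60÷12 = 5 r 0, and 0÷4 = 0, so 5+0+0 = 5.
Friday + 5 ≡ Wednesday — that's 1860's doomsday.
In October the doomsday date is Oct 10.
Oct 18 is 8 days after Oct 10; 8 mod 7 = 1, so Wednesday + 1 = Thursday.

Thursday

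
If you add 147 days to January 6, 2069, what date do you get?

Jan has 31 days: +26 → Feb 1, 2069 (121 left).
Feb has 28 days: +28 → Mar 1, 2069 (93 left).
Mar has 31 days: +31 → Apr 1, 2069 (62 left).
Apr has 30 days: +30 → May 1, 2069 (32 left).
May has 31 days: +31 → Jun 1, 2069 (1 left).
+1 → Jun 2, 2069.

June 2, 2069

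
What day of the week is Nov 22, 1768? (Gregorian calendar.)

Doomsday rule: the anchor day for the 1700s is Sunday. For year 68: 68÷12 = 5 r 8, and 8÷4 = 2, so 5+8+2 = 15.
Sunday + 15 ≡ Monday — that's 1768's doomsday.
In November the doomsday date is Nov 7.
Nov 22 is 15 days after Nov 7; 15 mod 7 = 1, so Monday + 1 = Tuesday.

Tuesday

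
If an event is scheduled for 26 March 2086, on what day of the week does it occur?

Tuesday

January 1, 2086 is a Tuesday.
Jan 1, 2086 → Feb 1, 2086: 31 days (January has 31).
Feb 1, 2086 → Mar 1, 2086: 28 days (February has 28).
Mar 1, 2086 → Mar 26, 2086: 25 days.
Total: 84 days.
84 mod 7 = 0, so Tuesday + 0 = Tuesday.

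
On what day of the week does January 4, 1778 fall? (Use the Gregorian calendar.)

Sunday

Doomsday rule: the anchor day for the 1700s is Sunday. For year 78: 78÷12 = 6 r 6, and 6÷4 = 1, so 6+6+1 = 13.
Sunday + 13 ≡ Saturday — that's 1778's doomsday.
In January the doomsday date is Jan 3 (1778 is not a leap year).
Jan 4 is 1 day after Jan 3; 1 mod 7 = 1, so Saturday + 1 = Sunday.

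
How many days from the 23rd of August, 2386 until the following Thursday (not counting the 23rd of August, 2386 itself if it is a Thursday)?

Aug 23, 2386 is a Saturday.
From Saturday to the next Thursday is 5 days.

5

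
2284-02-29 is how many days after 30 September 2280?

Sep 30, 2280 → Sep 30, 2281: 365 days.
Sep 30, 2281 → Sep 30, 2282: 365 days.
Sep 30, 2282 → Sep 30, 2283: 365 days.
Sep 30, 2283 → Oct 30, 2283: 30 days (September has 30).
Oct 30, 2283 → Nov 30, 2283: 31 days (October has 31).
Nov 30, 2283 → Dec 30, 2283: 30 days (November has 30).
Dec 30, 2283 → Jan 30, 2284: 31 days (December has 31).
Jan 30, 2284 → Feb 29, 2284: 30 days.
Total: 1247 days.

1247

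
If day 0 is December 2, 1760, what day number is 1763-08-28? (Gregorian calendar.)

Dec 2, 1760 → Dec 2, 1761: 365 days.
Dec 2, 1761 → Dec 2, 1762: 365 days.
Dec 2, 1762 → Jan 2, 1763: 31 days (December has 31).
Jan 2, 1763 → Feb 2, 1763: 31 days (January has 31).
Feb 2, 1763 → Mar 2, 1763: 28 days (February has 28).
Mar 2, 1763 → Apr 2, 1763: 31 days (March has 31).
Apr 2, 1763 → May 2, 1763: 30 days (April has 30).
May 2, 1763 → Jun 2, 1763: 31 days (May has 31).
Jun 2, 1763 → Jul 2, 1763: 30 days (June has 30).
Jul 2, 1763 → Aug 2, 1763: 31 days (July has 31).
Aug 2, 1763 → Aug 28, 1763: 26 days.
Total: 999 days.

999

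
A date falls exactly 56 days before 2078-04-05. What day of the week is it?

Apr 5, 2078 is a Tuesday.
56 mod 7 = 0, so 56 days before a Tuesday is Tuesday − 0 = Tuesday.

Tuesday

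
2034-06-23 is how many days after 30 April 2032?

Apr 30, 2032 → Apr 30, 2033: 365 days.
Apr 30, 2033 → Apr 30, 2034: 365 days.
Apr 30, 2034 → May 30, 2034: 30 days (April has 30).
May 30, 2034 → Jun 23, 2034: 24 days.
Total: 784 days.

784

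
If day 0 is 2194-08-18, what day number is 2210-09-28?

Aug 18, 2194 → Aug 18, 2195: 365 days.
Aug 18, 2195 → Aug 18, 2196: 366 days (Feb 29, 2196 is in that span).
Aug 18, 2196 → Aug 18, 2197: 365 days.
Aug 18, 2197 → Aug 18, 2198: 365 days.
Aug 18, 2198 → Aug 18, 2199: 365 days.
Aug 18, 2199 → Aug 18, 2200: 365 days.
Aug 18, 2200 → Aug 18, 2201: 365 days.
Aug 18, 2201 → Aug 18, 2202: 365 days.
Aug 18, 2202 → Aug 18, 2203: 365 days.
Aug 18, 2203 → Aug 18, 2204: 366 days (Feb 29, 2204 is in that span).
Aug 18, 2204 → Aug 18, 2205: 365 days.
Aug 18, 2205 → Aug 18, 2206: 365 days.
Aug 18, 2206 → Aug 18, 2207: 365 days.
Aug 18, 2207 → Aug 18, 2208: 366 days (Feb 29, 2208 is in that span).
Aug 18, 2208 → Aug 18, 2209: 365 days.
Aug 18, 2209 → Aug 18, 2210: 365 days.
Aug 18, 2210 → Sep 18, 2210: 31 days (August has 31).
Sep 18, 2210 → Sep 28, 2210: 10 days.
Total: 5884 days.

5884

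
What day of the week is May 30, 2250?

Thursday

Doomsday rule: the anchor day for the 2200s is Friday. For year 50: 50÷12 = 4 r 2, and 2÷4 = 0, so 4+2+0 = 6.
Friday + 6 ≡ Thursday — that's 2250's doomsday.
In May the doomsday date is May 9.
May 30 is 21 days after May 9; 21 mod 7 = 0, so Thursday + 0 = Thursday.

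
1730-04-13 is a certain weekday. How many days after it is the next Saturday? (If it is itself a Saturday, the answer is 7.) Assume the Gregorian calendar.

2

Apr 13, 1730 is a Thursday.
From Thursday to the next Saturday is 2 days.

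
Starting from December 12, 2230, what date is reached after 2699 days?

May 3, 2238

+365 (one year) → Dec 12, 2231 (2334 left).
+366 (one year; includes Feb 29, 2232) → Dec 12, 2232 (1968 left).
+365 (one year) → Dec 12, 2233 (1603 left).
+365 (one year) → Dec 12, 2234 (1238 left).
+365 (one year) → Dec 12, 2235 (873 left).
+366 (one year; includes Feb 29, 2236) → Dec 12, 2236 (507 left).
+365 (one year) → Dec 12, 2237 (142 left).
Dec has 31 days: +20 → Jan 1, 2238 (122 left).
Jan has 31 days: +31 → Feb 1, 2238 (91 left).
Feb has 28 days: +28 → Mar 1, 2238 (63 left).
Mar has 31 days: +31 → Apr 1, 2238 (32 left).
Apr has 30 days: +30 → May 1, 2238 (2 left).
+2 → May 3, 2238.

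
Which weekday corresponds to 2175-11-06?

Monday

Doomsday rule: the anchor day for the 2100s is Sunday. For year 75: 75÷12 = 6 r 3, and 3÷4 = 0, so 6+3+0 = 9.
Sunday + 9 ≡ Tuesday — that's 2175's doomsday.
In November the doomsday date is Nov 7.
Nov 6 is 1 day before Nov 7; 1 mod 7 = 1, so Tuesday − 1 = Monday.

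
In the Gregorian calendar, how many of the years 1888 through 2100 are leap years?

52

Multiples of 4 in [1888,2100]: 54.
Of those, multiples of 100: 3 (not leap unless ÷400).
Multiples of 400: 1.
Leap years = 54 − 3 + 1 = 52.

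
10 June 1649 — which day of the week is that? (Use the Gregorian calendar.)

Thursday

Doomsday rule: the anchor day for the 1600s is Tuesday. For year 49: 49÷12 = 4 r 1, and 1÷4 = 0, so 4+1+0 = 5.
Tuesday + 5 ≡ Sunday — that's 1649's doomsday.
In June the doomsday date is Jun 6.
Jun 10 is 4 days after Jun 6; 4 mod 7 = 4, so Sunday + 4 = Thursday.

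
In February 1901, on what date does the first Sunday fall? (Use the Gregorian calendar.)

February 1, 1901 is a Friday.
The first Sunday is therefore February 3 (2 days later).

February 3, 1901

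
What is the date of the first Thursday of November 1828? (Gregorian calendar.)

November 1, 1828 is a Saturday.
The first Thursday is therefore November 6 (5 days later).

November 6, 1828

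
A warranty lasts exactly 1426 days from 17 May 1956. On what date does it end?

+365 (one year) → May 17, 1957 (1061 left).
+365 (one year) → May 17, 1958 (696 left).
+365 (one year) → May 17, 1959 (331 left).
May has 31 days: +15 → Jun 1, 1959 (316 left).
Jun has 30 days: +30 → Jul 1, 1959 (286 left).
Jul has 31 days: +31 → Aug 1, 1959 (255 left).
Aug has 31 days: +31 → Sep 1, 1959 (224 left).
Sep has 30 days: +30 → Oct 1, 1959 (194 left).
Oct has 31 days: +31 → Nov 1, 1959 (163 left).
Nov has 30 days: +30 → Dec 1, 1959 (133 left).
Dec has 31 days: +31 → Jan 1, 1960 (102 left).
Jan has 31 days: +31 → Feb 1, 1960 (71 left).
Feb has 29 days: +29 → Mar 1, 1960 (42 left).
Mar has 31 days: +31 → Apr 1, 1960 (11 left).
+11 → Apr 12, 1960.

April 12, 1960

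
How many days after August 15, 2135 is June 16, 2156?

7611

Aug 15, 2135 → Aug 15, 2136: 366 days (Feb 29, 2136 is in that span).
Aug 15, 2136 → Aug 15, 2137: 365 days.
Aug 15, 2137 → Aug 15, 2138: 365 days.
Aug 15, 2138 → Aug 15, 2139: 365 days.
Aug 15, 2139 → Aug 15, 2140: 366 days (Feb 29, 2140 is in that span).
Aug 15, 2140 → Aug 15, 2141: 365 days.
Aug 15, 2141 → Aug 15, 2142: 365 days.
Aug 15, 2142 → Aug 15, 2143: 365 days.
Aug 15, 2143 → Aug 15, 2144: 366 days (Feb 29, 2144 is in that span).
Aug 15, 2144 → Aug 15, 2145: 365 days.
Aug 15, 2145 → Aug 15, 2146: 365 days.
Aug 15, 2146 → Aug 15, 2147: 365 days.
Aug 15, 2147 → Aug 15, 2148: 366 days (Feb 29, 2148 is in that span).
Aug 15, 2148 → Aug 15, 2149: 365 days.
Aug 15, 2149 → Aug 15, 2150: 365 days.
Aug 15, 2150 → Aug 15, 2151: 365 days.
Aug 15, 2151 → Aug 15, 2152: 366 days (Feb 29, 2152 is in that span).
Aug 15, 2152 → Aug 15, 2153: 365 days.
Aug 15, 2153 → Aug 15, 2154: 365 days.
Aug 15, 2154 → Aug 15, 2155: 365 days.
Aug 15, 2155 → Sep 15, 2155: 31 days (August has 31).
Sep 15, 2155 → Oct 15, 2155: 30 days (September has 30).
Oct 15, 2155 → Nov 15, 2155: 31 days (October has 31).
Nov 15, 2155 → Dec 15, 2155: 30 days (November has 30).
Dec 15, 2155 → Jan 15, 2156: 31 days (December has 31).
Jan 15, 2156 → Feb 15, 2156: 31 days (January has 31).
Feb 15, 2156 → Mar 15, 2156: 29 days (February has 29).
Mar 15, 2156 → Apr 15, 2156: 31 days (March has 31).
Apr 15, 2156 → May 15, 2156: 30 days (April has 30).
May 15, 2156 → Jun 15, 2156: 31 days (May has 31).
Jun 15, 2156 → Jun 16, 2156: 1 days.
Total: 7611 days.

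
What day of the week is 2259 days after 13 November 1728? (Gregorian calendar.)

Thursday

Nov 13, 1728 is a Saturday.
2259 mod 7 = 5, so 2259 days after a Saturday is Saturday + 5 = Thursday.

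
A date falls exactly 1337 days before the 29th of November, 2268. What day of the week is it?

Sunday

First find the weekday of Nov 29, 2268. Doomsday rule: the anchor day for the 2200s is Friday. For year 68: 68÷12 = 5 r 8, and 8÷4 = 2, so 5+8+2 = 15.
Friday + 15 ≡ Saturday — that's 2268's doomsday.
In November the doomsday date is Nov 7.
Nov 29 is 22 days after Nov 7; 22 mod 7 = 1, so Saturday + 1 = Sunday.
1337 mod 7 = 0, so 1337 days before a Sunday is Sunday − 0 = Sunday.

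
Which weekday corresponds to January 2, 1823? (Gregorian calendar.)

Doomsday rule: the anchor day for the 1800s is Friday. For year 23: 23÷12 = 1 r 11, and 11÷4 = 2, so 1+11+2 = 14.
Friday + 14 ≡ Friday — that's 1823's doomsday.
In January the doomsday date is Jan 3 (1823 is not a leap year).
Jan 2 is 1 day before Jan 3; 1 mod 7 = 1, so Friday − 1 = Thursday.

Thursday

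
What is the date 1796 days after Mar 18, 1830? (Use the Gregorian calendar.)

February 16, 1835

+365 (one year) → Mar 18, 1831 (1431 left).
+366 (one year; includes Feb 29, 1832) → Mar 18, 1832 (1065 left).
+365 (one year) → Mar 18, 1833 (700 left).
+365 (one year) → Mar 18, 1834 (335 left).
Mar has 31 days: +14 → Apr 1, 1834 (321 left).
Apr has 30 days: +30 → May 1, 1834 (291 left).
May has 31 days: +31 → Jun 1, 1834 (260 left).
Jun has 30 days: +30 → Jul 1, 1834 (230 left).
Jul has 31 days: +31 → Aug 1, 1834 (199 left).
Aug has 31 days: +31 → Sep 1, 1834 (168 left).
Sep has 30 days: +30 → Oct 1, 1834 (138 left).
Oct has 31 days: +31 → Nov 1, 1834 (107 left).
Nov has 30 days: +30 → Dec 1, 1834 (77 left).
Dec has 31 days: +31 → Jan 1, 1835 (46 left).
Jan has 31 days: +31 → Feb 1, 1835 (15 left).
+15 → Feb 16, 1835.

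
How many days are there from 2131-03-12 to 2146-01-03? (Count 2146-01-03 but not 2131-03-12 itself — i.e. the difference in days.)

5411

Mar 12, 2131 → Mar 12, 2132: 366 days (Feb 29, 2132 is in that span).
Mar 12, 2132 → Mar 12, 2133: 365 days.
Mar 12, 2133 → Mar 12, 2134: 365 days.
Mar 12, 2134 → Mar 12, 2135: 365 days.
Mar 12, 2135 → Mar 12, 2136: 366 days (Feb 29, 2136 is in that span).
Mar 12, 2136 → Mar 12, 2137: 365 days.
Mar 12, 2137 → Mar 12, 2138: 365 days.
Mar 12, 2138 → Mar 12, 2139: 365 days.
Mar 12, 2139 → Mar 12, 2140: 366 days (Feb 29, 2140 is in that span).
Mar 12, 2140 → Mar 12, 2141: 365 days.
Mar 12, 2141 → Mar 12, 2142: 365 days.
Mar 12, 2142 → Mar 12, 2143: 365 days.
Mar 12, 2143 → Mar 12, 2144: 366 days (Feb 29, 2144 is in that span).
Mar 12, 2144 → Mar 12, 2145: 365 days.
Mar 12, 2145 → Apr 12, 2145: 31 days (March has 31).
Apr 12, 2145 → May 12, 2145: 30 days (April has 30).
May 12, 2145 → Jun 12, 2145: 31 days (May has 31).
Jun 12, 2145 → Jul 12, 2145: 30 days (June has 30).
Jul 12, 2145 → Aug 12, 2145: 31 days (July has 31).
Aug 12, 2145 → Sep 12, 2145: 31 days (August has 31).
Sep 12, 2145 → Oct 12, 2145: 30 days (September has 30).
Oct 12, 2145 → Nov 12, 2145: 31 days (October has 31).
Nov 12, 2145 → Dec 12, 2145: 30 days (November has 30).
Dec 12, 2145 → Jan 3, 2146: 22 days.
Total: 5411 days.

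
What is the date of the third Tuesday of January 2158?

January 1, 2158 is a Sunday.
The first Tuesday is therefore January 3 (2 days later).
The third Tuesday is 3 + 2×7 = January 17.

January 17, 2158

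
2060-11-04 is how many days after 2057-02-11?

1362

Feb 11, 2057 → Feb 11, 2058: 365 days.
Feb 11, 2058 → Feb 11, 2059: 365 days.
Feb 11, 2059 → Feb 11, 2060: 365 days.
Feb 11, 2060 → Mar 11, 2060: 29 days (February has 29).
Mar 11, 2060 → Apr 11, 2060: 31 days (March has 31).
Apr 11, 2060 → May 11, 2060: 30 days (April has 30).
May 11, 2060 → Jun 11, 2060: 31 days (May has 31).
Jun 11, 2060 → Jul 11, 2060: 30 days (June has 30).
Jul 11, 2060 → Aug 11, 2060: 31 days (July has 31).
Aug 11, 2060 → Sep 11, 2060: 31 days (August has 31).
Sep 11, 2060 → Oct 11, 2060: 30 days (September has 30).
Oct 11, 2060 → Nov 4, 2060: 24 days.
Total: 1362 days.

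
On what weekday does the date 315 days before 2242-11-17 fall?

Thursday

First find the weekday of Nov 17, 2242. Doomsday rule: the anchor day for the 2200s is Friday. For year 42: 42÷12 = 3 r 6, and 6÷4 = 1, so 3+6+1 = 10.
Friday + 10 ≡ Monday — that's 2242's doomsday.
In November the doomsday date is Nov 7.
Nov 17 is 10 days after Nov 7; 10 mod 7 = 3, so Monday + 3 = Thursday.
315 mod 7 = 0, so 315 days before a Thursday is Thursday − 0 = Thursday.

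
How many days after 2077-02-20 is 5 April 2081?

Feb 20, 2077 → Feb 20, 2078: 365 days.
Feb 20, 2078 → Feb 20, 2079: 365 days.
Feb 20, 2079 → Feb 20, 2080: 365 days.
Feb 20, 2080 → Feb 20, 2081: 366 days (Feb 29, 2080 is in that span).
Feb 20, 2081 → Mar 20, 2081: 28 days (February has 28).
Mar 20, 2081 → Apr 5, 2081: 16 days.
Total: 1505 days.

1505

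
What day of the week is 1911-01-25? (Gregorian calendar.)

Doomsday rule: the anchor day for the 1900s is Wednesday. For year 11: 11÷12 = 0 r 11, and 11÷4 = 2, so 0+11+2 = 13.
Wednesday + 13 ≡ Tuesday — that's 1911's doomsday.
In January the doomsday date is Jan 3 (1911 is not a leap year).
Jan 25 is 22 days after Jan 3; 22 mod 7 = 1, so Tuesday + 1 = Wednesday.

Wednesday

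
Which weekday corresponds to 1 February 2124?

Tuesday

Doomsday rule: the anchor day for the 2100s is Sunday. For year 24: 24÷12 = 2 r 0, and 0÷4 = 0, so 2+0+0 = 2.
Sunday + 2 ≡ Tuesday — that's 2124's doomsday.
In February the doomsday date is Feb 29 (2124 is a leap year (divisible by 4)).
Feb 1 is 28 days before Feb 29; 28 mod 7 = 0, so Tuesday − 0 = Tuesday.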